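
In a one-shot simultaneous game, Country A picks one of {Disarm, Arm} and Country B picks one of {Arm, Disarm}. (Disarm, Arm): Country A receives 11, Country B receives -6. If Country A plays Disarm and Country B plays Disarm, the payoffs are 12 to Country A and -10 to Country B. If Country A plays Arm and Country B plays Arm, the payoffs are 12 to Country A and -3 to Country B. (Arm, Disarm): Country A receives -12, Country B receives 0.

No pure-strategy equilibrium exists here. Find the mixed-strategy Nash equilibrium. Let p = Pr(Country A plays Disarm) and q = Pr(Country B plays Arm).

p = 3/7, q = 24/25

For Country B to be willing to mix, Country B must be indifferent between Arm and Disarm, which pins down Country A's mix.
  Country B's payoff from Arm: p·(-6) + (1−p)·(-3) = -3p - 3
  Country B's payoff from Disarm: p·(-10) + (1−p)·0 = -10p
  -3p - 3 = -10p  ⇒  7p = 3  ⇒  p = 3/7.
Country B's mix must leave Country A indifferent between Disarm and Arm.
  Country A's expected payoff from Disarm: q·11 + (1−q)·12 = -q + 12
  Country A's expected payoff from Arm: q·12 + (1−q)·(-12) = 24q - 12
  -q + 12 = 24q - 12  ⇒  -25q = -24  ⇒  q = 24/25.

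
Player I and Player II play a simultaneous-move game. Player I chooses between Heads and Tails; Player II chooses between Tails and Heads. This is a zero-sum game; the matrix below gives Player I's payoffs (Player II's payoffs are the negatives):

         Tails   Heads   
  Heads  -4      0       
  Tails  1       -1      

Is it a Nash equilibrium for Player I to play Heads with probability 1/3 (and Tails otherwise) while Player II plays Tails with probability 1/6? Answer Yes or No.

Check Player II's indifference given Player I's mix p = 1/3:
  payoff from Tails = 2/3; payoff from Heads = 2/3 — equal.
Check Player I's indifference given Player II's mix q = 1/6:
  payoff from Heads = -2/3; payoff from Tails = -2/3 — equal.
Both players are indifferent, so neither can profitably deviate.

Yes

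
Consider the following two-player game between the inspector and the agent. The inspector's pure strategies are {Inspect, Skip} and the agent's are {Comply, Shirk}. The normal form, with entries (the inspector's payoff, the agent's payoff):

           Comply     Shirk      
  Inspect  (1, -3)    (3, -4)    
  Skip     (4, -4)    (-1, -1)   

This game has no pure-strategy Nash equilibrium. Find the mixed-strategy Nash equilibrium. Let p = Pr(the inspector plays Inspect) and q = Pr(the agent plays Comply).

p = 3/4, q = 4/7

Set the agent's expected payoff from Comply equal to that from Shirk:
  the agent's payoff from Comply: p·(-3) + (1−p)·(-4) = p - 4
  the agent's payoff from Shirk: p·(-4) + (1−p)·(-1) = -3p - 1
  p - 4 = -3p - 1  ⇒  4p = 3  ⇒  p = 3/4.
For the inspector to be willing to mix, the inspector must be indifferent between Inspect and Skip, which pins down the agent's mix.
  the inspector's payoff from Inspect: q·1 + (1−q)·3 = -2q + 3
  the inspector's payoff from Skip: q·4 + (1−q)·(-1) = 5q - 1
  -2q + 3 = 5q - 1  ⇒  -7q = -4  ⇒  q = 4/7.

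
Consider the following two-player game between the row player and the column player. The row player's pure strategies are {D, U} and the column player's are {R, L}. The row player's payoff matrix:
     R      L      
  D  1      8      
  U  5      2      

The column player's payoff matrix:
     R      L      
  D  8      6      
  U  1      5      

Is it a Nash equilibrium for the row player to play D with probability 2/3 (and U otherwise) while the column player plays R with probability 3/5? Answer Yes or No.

Check the column player's indifference given the row player's mix p = 2/3:
  payoff from R = 17/3; payoff from L = 17/3 — equal.
Check the row player's indifference given the column player's mix q = 3/5:
  payoff from D = 19/5; payoff from U = 19/5 — equal.
Both players are indifferent, so neither can profitably deviate.

Yes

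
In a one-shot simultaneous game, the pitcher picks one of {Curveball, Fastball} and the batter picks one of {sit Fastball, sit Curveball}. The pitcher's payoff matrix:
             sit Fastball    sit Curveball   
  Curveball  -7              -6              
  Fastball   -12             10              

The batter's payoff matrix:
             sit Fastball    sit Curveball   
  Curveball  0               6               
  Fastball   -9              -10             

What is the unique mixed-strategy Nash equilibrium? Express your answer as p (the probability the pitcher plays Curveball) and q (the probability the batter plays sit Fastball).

p = 1/7, q = 16/21

The batter's indifference between sit Fastball and sit Curveball determines the pitcher's mixing probability p:
  the batter's payoff from sit Fastball: p·0 + (1−p)·(-9) = 9p - 9
  the batter's payoff from sit Curveball: p·6 + (1−p)·(-10) = 16p - 10
  9p - 9 = 16p - 10  ⇒  -7p = -1  ⇒  p = 1/7.
For the pitcher to be willing to mix, the pitcher must be indifferent between Curveball and Fastball, which pins down the batter's mix.
  the pitcher's expected payoff from Curveball: q·(-7) + (1−q)·(-6) = -q - 6
  the pitcher's expected payoff from Fastball: q·(-12) + (1−q)·10 = -22q + 10
  -q - 6 = -22q + 10  ⇒  21q = 16  ⇒  q = 16/21.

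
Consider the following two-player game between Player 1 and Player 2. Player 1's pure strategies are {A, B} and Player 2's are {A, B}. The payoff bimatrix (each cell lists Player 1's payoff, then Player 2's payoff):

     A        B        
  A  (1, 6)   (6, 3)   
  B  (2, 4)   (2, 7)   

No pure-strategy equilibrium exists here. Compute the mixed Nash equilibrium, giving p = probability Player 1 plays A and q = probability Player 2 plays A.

For Player 2 to be willing to mix, Player 2 must be indifferent between A and B, which pins down Player 1's mix.
  Player 2's payoff to A: p·6 + (1−p)·4 = 2p + 4
  Player 2's payoff to B: p·3 + (1−p)·7 = -4p + 7
  2p + 4 = -4p + 7  ⇒  6p = 3  ⇒  p = 1/2.
Player 1's indifference between A and B determines Player 2's mixing probability q:
  Player 1's payoff from A: q·1 + (1−q)·6 = -5q + 6
  Player 1's payoff from B: q·2 + (1−q)·2 = 2
  -5q + 6 = 2  ⇒  -5q = -4  ⇒  q = 4/5.

p = 1/2, q = 4/5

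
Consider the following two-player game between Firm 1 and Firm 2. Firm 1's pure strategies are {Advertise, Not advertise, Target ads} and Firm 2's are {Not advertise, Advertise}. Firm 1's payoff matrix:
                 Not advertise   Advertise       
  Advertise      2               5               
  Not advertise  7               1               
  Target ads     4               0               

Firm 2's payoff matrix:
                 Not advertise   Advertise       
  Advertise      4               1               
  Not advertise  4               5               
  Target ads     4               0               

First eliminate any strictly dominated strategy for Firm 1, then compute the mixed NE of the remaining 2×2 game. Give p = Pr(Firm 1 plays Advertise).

p = 1/4

Firm 1's strategy Target ads is strictly dominated by Not advertise: 7 > 4 and 1 > 0. Eliminate Target ads.
Firm 2's indifference between Not advertise and Advertise determines Firm 1's mixing probability p:
  Firm 2's payoff from Not advertise: p·4 + (1−p)·4 = 4
  Firm 2's payoff from Advertise: p·1 + (1−p)·5 = -4p + 5
  4 = -4p + 5  ⇒  4p = 1  ⇒  p = 1/4.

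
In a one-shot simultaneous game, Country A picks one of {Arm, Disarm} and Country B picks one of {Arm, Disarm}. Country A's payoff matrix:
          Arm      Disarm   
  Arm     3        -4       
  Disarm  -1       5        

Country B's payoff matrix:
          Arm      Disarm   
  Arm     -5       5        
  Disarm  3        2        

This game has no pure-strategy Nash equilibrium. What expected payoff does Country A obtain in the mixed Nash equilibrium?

Country B's mix must leave Country A indifferent between Arm and Disarm.
  Country A's payoff from Arm: q·3 + (1−q)·(-4) = 7q - 4
  Country A's payoff from Disarm: q·(-1) + (1−q)·5 = -6q + 5
  7q - 4 = -6q + 5  ⇒  13q = 9  ⇒  q = 9/13.
At equilibrium Country A is indifferent across rows, so Country A's payoff equals the payoff from Arm: (9/13)·3 + (4/13)·(-4) = 11/13.

11/13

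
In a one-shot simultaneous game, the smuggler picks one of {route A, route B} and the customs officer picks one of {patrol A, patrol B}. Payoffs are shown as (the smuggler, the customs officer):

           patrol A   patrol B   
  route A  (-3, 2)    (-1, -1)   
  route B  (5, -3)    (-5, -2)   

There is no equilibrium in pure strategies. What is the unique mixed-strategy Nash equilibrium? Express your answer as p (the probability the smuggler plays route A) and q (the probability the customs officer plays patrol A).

The smuggler's mix must leave the customs officer indifferent between patrol A and patrol B.
  the customs officer's payoff to patrol A: p·2 + (1−p)·(-3) = 5p - 3
  the customs officer's payoff to patrol B: p·(-1) + (1−p)·(-2) = p - 2
  5p - 3 = p - 2  ⇒  4p = 1  ⇒  p = 1/4.
For the smuggler to be willing to mix, the smuggler must be indifferent between route A and route B, which pins down the customs officer's mix.
  the smuggler's payoff from route A: q·(-3) + (1−q)·(-1) = -2q - 1
  the smuggler's payoff from route B: q·5 + (1−q)·(-5) = 10q - 5
  -2q - 1 = 10q - 5  ⇒  -12q = -4  ⇒  q = 1/3.

p = 1/4, q = 1/3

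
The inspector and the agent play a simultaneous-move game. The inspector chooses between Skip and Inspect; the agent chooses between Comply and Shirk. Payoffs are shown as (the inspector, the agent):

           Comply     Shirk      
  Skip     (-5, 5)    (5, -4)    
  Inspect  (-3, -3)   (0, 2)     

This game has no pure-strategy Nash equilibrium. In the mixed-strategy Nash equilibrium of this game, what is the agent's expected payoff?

For the agent to be willing to mix, the agent must be indifferent between Comply and Shirk, which pins down the inspector's mix.
  the agent's payoff to Comply: p·5 + (1−p)·(-3) = 8p - 3
  the agent's payoff to Shirk: p·(-4) + (1−p)·2 = -6p + 2
  8p - 3 = -6p + 2  ⇒  14p = 5  ⇒  p = 5/14.
At equilibrium the agent is indifferent across columns, so the agent's payoff equals the payoff from Comply: (5/14)·5 + (9/14)·(-3) = -1/7.

-1/7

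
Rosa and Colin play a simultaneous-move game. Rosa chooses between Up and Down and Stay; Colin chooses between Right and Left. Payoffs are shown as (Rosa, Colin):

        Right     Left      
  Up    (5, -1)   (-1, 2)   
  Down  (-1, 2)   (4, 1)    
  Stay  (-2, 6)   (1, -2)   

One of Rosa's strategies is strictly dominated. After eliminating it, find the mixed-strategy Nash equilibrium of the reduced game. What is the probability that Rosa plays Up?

Rosa's strategy Stay is strictly dominated by Down: -1 > -2 and 4 > 1. Eliminate Stay.
Set Colin's expected payoff from Right equal to that from Left:
  Colin's payoff to Right: p·(-1) + (1−p)·2 = -3p + 2
  Colin's payoff to Left: p·2 + (1−p)·1 = p + 1
  -3p + 2 = p + 1  ⇒  -4p = -1  ⇒  p = 1/4.

p = 1/4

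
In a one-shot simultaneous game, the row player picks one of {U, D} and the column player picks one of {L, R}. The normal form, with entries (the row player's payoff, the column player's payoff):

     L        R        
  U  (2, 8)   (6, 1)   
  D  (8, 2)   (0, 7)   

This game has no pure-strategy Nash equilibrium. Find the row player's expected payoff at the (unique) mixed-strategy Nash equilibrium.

4

The row player's indifference between U and D determines the column player's mixing probability q:
  the row player's expected payoff from U: q·2 + (1−q)·6 = -4q + 6
  the row player's expected payoff from D: q·8 + (1−q)·0 = 8q
  -4q + 6 = 8q  ⇒  -12q = -6  ⇒  q = 1/2.
At equilibrium the row player is indifferent across rows, so the row player's payoff equals the payoff from U: (1/2)·2 + (1/2)·6 = 4.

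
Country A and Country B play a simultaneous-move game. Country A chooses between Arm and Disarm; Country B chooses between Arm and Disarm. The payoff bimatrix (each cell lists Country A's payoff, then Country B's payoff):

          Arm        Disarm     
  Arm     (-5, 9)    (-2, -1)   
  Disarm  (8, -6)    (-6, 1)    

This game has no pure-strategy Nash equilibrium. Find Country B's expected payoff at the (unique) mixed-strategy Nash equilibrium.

Country A's mix must leave Country B indifferent between Arm and Disarm.
  Country B's payoff to Arm: p·9 + (1−p)·(-6) = 15p - 6
  Country B's payoff to Disarm: p·(-1) + (1−p)·1 = -2p + 1
  15p - 6 = -2p + 1  ⇒  17p = 7  ⇒  p = 7/17.
At equilibrium Country B is indifferent across columns, so Country B's payoff equals the payoff from Arm: (7/17)·9 + (10/17)·(-6) = 3/17.

3/17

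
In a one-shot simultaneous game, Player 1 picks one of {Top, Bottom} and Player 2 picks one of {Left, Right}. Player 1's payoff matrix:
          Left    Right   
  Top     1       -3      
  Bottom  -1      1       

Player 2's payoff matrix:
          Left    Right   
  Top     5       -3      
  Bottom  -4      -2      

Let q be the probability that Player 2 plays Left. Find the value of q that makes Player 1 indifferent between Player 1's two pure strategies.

Set Player 1's expected payoff from Top equal to that from Bottom:
  Player 1's expected payoff from Top: q·1 + (1−q)·(-3) = 4q - 3
  Player 1's expected payoff from Bottom: q·(-1) + (1−q)·1 = -2q + 1
  4q - 3 = -2q + 1  ⇒  6q = 4  ⇒  q = 2/3.

q = 2/3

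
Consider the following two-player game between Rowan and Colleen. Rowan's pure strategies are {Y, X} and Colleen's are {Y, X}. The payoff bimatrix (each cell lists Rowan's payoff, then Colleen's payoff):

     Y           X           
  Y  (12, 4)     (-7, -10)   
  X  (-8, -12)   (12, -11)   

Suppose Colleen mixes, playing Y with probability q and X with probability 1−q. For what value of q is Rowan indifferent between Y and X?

Colleen's mix must leave Rowan indifferent between Y and X.
  Rowan's payoff to Y: q·12 + (1−q)·(-7) = 19q - 7
  Rowan's payoff to X: q·(-8) + (1−q)·12 = -20q + 12
  19q - 7 = -20q + 12  ⇒  39q = 19  ⇒  q = 19/39.

q = 19/39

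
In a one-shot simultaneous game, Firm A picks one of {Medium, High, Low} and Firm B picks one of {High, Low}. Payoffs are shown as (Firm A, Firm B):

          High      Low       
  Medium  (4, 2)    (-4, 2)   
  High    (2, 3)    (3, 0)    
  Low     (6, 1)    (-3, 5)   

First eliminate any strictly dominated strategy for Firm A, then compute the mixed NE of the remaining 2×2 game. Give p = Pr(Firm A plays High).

p = 4/7

Firm A's strategy Medium is strictly dominated by Low: 6 > 4 and -3 > -4. Eliminate Medium.
In a mixed equilibrium Firm B is indifferent between High and Low; this condition fixes p.
  Firm B's payoff to High: p·3 + (1−p)·1 = 2p + 1
  Firm B's payoff to Low: p·0 + (1−p)·5 = -5p + 5
  2p + 1 = -5p + 5  ⇒  7p = 4  ⇒  p = 4/7.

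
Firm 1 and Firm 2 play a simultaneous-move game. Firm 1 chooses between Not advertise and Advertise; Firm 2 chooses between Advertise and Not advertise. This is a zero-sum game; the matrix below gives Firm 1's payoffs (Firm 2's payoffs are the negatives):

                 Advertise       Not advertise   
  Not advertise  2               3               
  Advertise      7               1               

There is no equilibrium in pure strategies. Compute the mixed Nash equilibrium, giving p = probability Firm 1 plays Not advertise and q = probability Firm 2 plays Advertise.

p = 6/7, q = 2/7

Firm 1's mix must leave Firm 2 indifferent between Advertise and Not advertise.
  Firm 2's payoff from Advertise: p·(-2) + (1−p)·(-7) = 5p - 7
  Firm 2's payoff from Not advertise: p·(-3) + (1−p)·(-1) = -2p - 1
  5p - 7 = -2p - 1  ⇒  7p = 6  ⇒  p = 6/7.
For Firm 1 to be willing to mix, Firm 1 must be indifferent between Not advertise and Advertise, which pins down Firm 2's mix.
  Firm 1's payoff to Not advertise: q·2 + (1−q)·3 = -q + 3
  Firm 1's payoff to Advertise: q·7 + (1−q)·1 = 6q + 1
  -q + 3 = 6q + 1  ⇒  -7q = -2  ⇒  q = 2/7.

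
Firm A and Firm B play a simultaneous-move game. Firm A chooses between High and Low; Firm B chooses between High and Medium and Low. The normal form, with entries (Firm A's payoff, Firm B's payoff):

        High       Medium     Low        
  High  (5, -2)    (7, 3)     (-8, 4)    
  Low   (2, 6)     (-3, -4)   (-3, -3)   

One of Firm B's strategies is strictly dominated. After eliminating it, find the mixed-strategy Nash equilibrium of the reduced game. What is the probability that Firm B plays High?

q = 5/8

Firm B's strategy Medium is strictly dominated by Low: 4 > 3 and -3 > -4. Eliminate Medium.
In a mixed equilibrium Firm A is indifferent between High and Low; this condition fixes q.
  Firm A's payoff from High: q·5 + (1−q)·(-8) = 13q - 8
  Firm A's payoff from Low: q·2 + (1−q)·(-3) = 5q - 3
  13q - 8 = 5q - 3  ⇒  8q = 5  ⇒  q = 5/8.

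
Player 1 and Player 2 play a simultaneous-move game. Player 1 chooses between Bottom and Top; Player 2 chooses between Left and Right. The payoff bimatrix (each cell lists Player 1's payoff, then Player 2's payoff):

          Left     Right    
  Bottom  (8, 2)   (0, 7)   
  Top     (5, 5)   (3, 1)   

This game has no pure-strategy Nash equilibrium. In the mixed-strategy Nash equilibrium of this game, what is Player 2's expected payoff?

11/3

Set Player 2's expected payoff from Left equal to that from Right:
  Player 2's payoff from Left: p·2 + (1−p)·5 = -3p + 5
  Player 2's payoff from Right: p·7 + (1−p)·1 = 6p + 1
  -3p + 5 = 6p + 1  ⇒  -9p = -4  ⇒  p = 4/9.
At equilibrium Player 2 is indifferent across columns, so Player 2's payoff equals the payoff from Left: (4/9)·2 + (5/9)·5 = 11/3.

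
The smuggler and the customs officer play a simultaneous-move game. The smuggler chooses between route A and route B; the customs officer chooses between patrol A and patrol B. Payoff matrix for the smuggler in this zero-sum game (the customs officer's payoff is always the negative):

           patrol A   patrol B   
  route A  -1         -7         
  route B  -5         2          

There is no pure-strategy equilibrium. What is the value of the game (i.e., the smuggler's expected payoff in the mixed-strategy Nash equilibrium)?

v = -37/13

In a mixed equilibrium the smuggler is indifferent between route A and route B; this condition fixes q.
  the smuggler's payoff from route A: q·(-1) + (1−q)·(-7) = 6q - 7
  the smuggler's payoff from route B: q·(-5) + (1−q)·2 = -7q + 2
  6q - 7 = -7q + 2  ⇒  13q = 9  ⇒  q = 9/13.
The value is the smuggler's expected payoff against this mix (using route A): (9/13)·(-1) + (4/13)·(-7) = -37/13.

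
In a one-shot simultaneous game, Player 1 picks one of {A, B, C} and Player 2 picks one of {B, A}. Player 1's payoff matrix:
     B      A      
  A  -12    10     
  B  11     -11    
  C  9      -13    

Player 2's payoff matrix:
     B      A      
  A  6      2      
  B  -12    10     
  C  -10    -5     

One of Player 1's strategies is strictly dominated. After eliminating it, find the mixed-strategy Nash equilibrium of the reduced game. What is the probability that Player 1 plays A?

Player 1's strategy C is strictly dominated by B: 11 > 9 and -11 > -13. Eliminate C.
Player 1's mix must leave Player 2 indifferent between B and A.
  Player 2's payoff from B: p·6 + (1−p)·(-12) = 18p - 12
  Player 2's payoff from A: p·2 + (1−p)·10 = -8p + 10
  18p - 12 = -8p + 10  ⇒  26p = 22  ⇒  p = 11/13.

p = 11/13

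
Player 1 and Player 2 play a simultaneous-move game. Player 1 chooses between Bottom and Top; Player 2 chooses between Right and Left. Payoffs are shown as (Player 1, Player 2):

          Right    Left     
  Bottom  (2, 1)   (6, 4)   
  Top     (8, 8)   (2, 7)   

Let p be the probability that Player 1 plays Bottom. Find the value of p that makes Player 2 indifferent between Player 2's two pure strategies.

p = 1/4

For Player 2 to be willing to mix, Player 2 must be indifferent between Right and Left, which pins down Player 1's mix.
  Player 2's payoff from Right: p·1 + (1−p)·8 = -7p + 8
  Player 2's payoff from Left: p·4 + (1−p)·7 = -3p + 7
  -7p + 8 = -3p + 7  ⇒  -4p = -1  ⇒  p = 1/4.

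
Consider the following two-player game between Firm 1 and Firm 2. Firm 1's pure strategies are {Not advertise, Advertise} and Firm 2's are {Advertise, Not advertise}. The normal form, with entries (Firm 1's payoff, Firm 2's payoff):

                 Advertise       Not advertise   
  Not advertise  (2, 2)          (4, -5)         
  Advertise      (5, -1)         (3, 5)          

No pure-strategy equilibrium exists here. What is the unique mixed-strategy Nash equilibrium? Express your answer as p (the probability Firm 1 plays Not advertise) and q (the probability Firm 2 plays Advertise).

p = 6/13, q = 1/4

Set Firm 2's expected payoff from Advertise equal to that from Not advertise:
  Firm 2's payoff to Advertise: p·2 + (1−p)·(-1) = 3p - 1
  Firm 2's payoff to Not advertise: p·(-5) + (1−p)·5 = -10p + 5
  3p - 1 = -10p + 5  ⇒  13p = 6  ⇒  p = 6/13.
Firm 2's mix must leave Firm 1 indifferent between Not advertise and Advertise.
  Firm 1's expected payoff from Not advertise: q·2 + (1−q)·4 = -2q + 4
  Firm 1's expected payoff from Advertise: q·5 + (1−q)·3 = 2q + 3
  -2q + 4 = 2q + 3  ⇒  -4q = -1  ⇒  q = 1/4.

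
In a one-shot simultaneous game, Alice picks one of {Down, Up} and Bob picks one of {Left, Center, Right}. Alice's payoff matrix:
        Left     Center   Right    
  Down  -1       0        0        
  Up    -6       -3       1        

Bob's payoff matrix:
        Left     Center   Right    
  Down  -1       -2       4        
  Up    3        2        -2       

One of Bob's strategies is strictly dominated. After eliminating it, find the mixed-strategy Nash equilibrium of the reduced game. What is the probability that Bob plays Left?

q = 1/6

Bob's strategy Center is strictly dominated by Left: -1 > -2 and 3 > 2. Eliminate Center.
In a mixed equilibrium Alice is indifferent between Down and Up; this condition fixes q.
  Alice's payoff to Down: q·(-1) + (1−q)·0 = -q
  Alice's payoff to Up: q·(-6) + (1−q)·1 = -7q + 1
  -q = -7q + 1  ⇒  6q = 1  ⇒  q = 1/6.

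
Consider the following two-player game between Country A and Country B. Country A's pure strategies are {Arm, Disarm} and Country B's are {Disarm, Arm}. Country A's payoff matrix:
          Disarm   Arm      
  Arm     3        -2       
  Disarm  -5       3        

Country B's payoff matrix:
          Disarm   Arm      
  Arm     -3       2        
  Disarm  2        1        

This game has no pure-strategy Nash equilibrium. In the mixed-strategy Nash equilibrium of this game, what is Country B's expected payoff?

In a mixed equilibrium Country B is indifferent between Disarm and Arm; this condition fixes p.
  Country B's payoff from Disarm: p·(-3) + (1−p)·2 = -5p + 2
  Country B's payoff from Arm: p·2 + (1−p)·1 = p + 1
  -5p + 2 = p + 1  ⇒  -6p = -1  ⇒  p = 1/6.
At equilibrium Country B is indifferent across columns, so Country B's payoff equals the payoff from Disarm: (1/6)·(-3) + (5/6)·2 = 7/6.

7/6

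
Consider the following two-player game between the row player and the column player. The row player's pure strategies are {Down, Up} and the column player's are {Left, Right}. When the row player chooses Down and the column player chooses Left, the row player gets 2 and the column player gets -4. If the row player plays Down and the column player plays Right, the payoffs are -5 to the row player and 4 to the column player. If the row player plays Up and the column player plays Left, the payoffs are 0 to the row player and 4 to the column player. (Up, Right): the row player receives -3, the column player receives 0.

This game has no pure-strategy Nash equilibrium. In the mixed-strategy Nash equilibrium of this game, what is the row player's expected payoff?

For the row player to be willing to mix, the row player must be indifferent between Down and Up, which pins down the column player's mix.
  the row player's payoff to Down: q·2 + (1−q)·(-5) = 7q - 5
  the row player's payoff to Up: q·0 + (1−q)·(-3) = 3q - 3
  7q - 5 = 3q - 3  ⇒  4q = 2  ⇒  q = 1/2.
At equilibrium the row player is indifferent across rows, so the row player's payoff equals the payoff from Down: (1/2)·2 + (1/2)·(-5) = -3/2.

-3/2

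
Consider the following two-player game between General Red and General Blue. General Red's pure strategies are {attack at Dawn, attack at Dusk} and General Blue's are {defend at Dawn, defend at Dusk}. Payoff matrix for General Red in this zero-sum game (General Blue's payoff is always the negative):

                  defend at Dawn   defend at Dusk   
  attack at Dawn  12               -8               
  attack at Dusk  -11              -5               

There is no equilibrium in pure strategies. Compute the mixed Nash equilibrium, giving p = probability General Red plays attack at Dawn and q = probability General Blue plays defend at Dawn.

General Blue's indifference between defend at Dawn and defend at Dusk determines General Red's mixing probability p:
  General Blue's payoff to defend at Dawn: p·(-12) + (1−p)·11 = -23p + 11
  General Blue's payoff to defend at Dusk: p·8 + (1−p)·5 = 3p + 5
  -23p + 11 = 3p + 5  ⇒  -26p = -6  ⇒  p = 3/13.
In a mixed equilibrium General Red is indifferent between attack at Dawn and attack at Dusk; this condition fixes q.
  General Red's expected payoff from attack at Dawn: q·12 + (1−q)·(-8) = 20q - 8
  General Red's expected payoff from attack at Dusk: q·(-11) + (1−q)·(-5) = -6q - 5
  20q - 8 = -6q - 5  ⇒  26q = 3  ⇒  q = 3/26.

p = 3/13, q = 3/26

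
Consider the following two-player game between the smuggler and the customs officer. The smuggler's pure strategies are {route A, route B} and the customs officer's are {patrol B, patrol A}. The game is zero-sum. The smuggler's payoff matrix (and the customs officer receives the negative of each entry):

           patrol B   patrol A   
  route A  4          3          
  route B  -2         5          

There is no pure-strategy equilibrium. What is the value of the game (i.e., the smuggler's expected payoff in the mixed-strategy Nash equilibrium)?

v = 13/4

The smuggler's indifference between route A and route B determines the customs officer's mixing probability q:
  the smuggler's payoff to route A: q·4 + (1−q)·3 = q + 3
  the smuggler's payoff to route B: q·(-2) + (1−q)·5 = -7q + 5
  q + 3 = -7q + 5  ⇒  8q = 2  ⇒  q = 1/4.
The value is the smuggler's expected payoff against this mix (using route A): (1/4)·4 + (3/4)·3 = 13/4.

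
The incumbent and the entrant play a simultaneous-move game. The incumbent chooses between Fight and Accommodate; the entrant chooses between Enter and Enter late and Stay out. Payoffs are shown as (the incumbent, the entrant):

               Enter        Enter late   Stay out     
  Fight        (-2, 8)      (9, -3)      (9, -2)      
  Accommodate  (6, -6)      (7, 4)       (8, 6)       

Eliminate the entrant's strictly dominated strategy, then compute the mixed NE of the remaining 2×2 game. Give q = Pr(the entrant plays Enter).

q = 1/9

The entrant's strategy Enter late is strictly dominated by Stay out: -2 > -3 and 6 > 4. Eliminate Enter late.
The entrant's mix must leave the incumbent indifferent between Fight and Accommodate.
  the incumbent's payoff from Fight: q·(-2) + (1−q)·9 = -11q + 9
  the incumbent's payoff from Accommodate: q·6 + (1−q)·8 = -2q + 8
  -11q + 9 = -2q + 8  ⇒  -9q = -1  ⇒  q = 1/9.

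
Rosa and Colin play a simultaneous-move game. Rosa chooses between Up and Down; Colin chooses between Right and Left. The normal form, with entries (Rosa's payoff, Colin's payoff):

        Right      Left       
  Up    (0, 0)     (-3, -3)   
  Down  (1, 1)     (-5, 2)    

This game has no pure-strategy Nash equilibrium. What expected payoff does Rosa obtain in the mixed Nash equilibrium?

-1

For Rosa to be willing to mix, Rosa must be indifferent between Up and Down, which pins down Colin's mix.
  Rosa's expected payoff from Up: q·0 + (1−q)·(-3) = 3q - 3
  Rosa's expected payoff from Down: q·1 + (1−q)·(-5) = 6q - 5
  3q - 3 = 6q - 5  ⇒  -3q = -2  ⇒  q = 2/3.
At equilibrium Rosa is indifferent across rows, so Rosa's payoff equals the payoff from Up: (2/3)·0 + (1/3)·(-3) = -1.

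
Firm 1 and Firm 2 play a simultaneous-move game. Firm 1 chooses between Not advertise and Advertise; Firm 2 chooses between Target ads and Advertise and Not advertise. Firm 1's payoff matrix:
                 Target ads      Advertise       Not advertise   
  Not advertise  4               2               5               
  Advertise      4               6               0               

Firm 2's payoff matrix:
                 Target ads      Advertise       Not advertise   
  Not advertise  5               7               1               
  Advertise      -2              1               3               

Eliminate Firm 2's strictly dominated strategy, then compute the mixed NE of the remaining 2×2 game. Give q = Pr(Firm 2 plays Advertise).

Firm 2's strategy Target ads is strictly dominated by Advertise: 7 > 5 and 1 > -2. Eliminate Target ads.
Firm 2's mix must leave Firm 1 indifferent between Not advertise and Advertise.
  Firm 1's payoff to Not advertise: q·2 + (1−q)·5 = -3q + 5
  Firm 1's payoff to Advertise: q·6 + (1−q)·0 = 6q
  -3q + 5 = 6q  ⇒  -9q = -5  ⇒  q = 5/9.

q = 5/9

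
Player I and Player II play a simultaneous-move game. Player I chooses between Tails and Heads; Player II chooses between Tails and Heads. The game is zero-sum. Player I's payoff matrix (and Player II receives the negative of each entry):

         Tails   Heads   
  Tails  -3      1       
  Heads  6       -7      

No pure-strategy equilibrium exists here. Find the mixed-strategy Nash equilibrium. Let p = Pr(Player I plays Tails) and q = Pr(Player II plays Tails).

In a mixed equilibrium Player II is indifferent between Tails and Heads; this condition fixes p.
  Player II's payoff from Tails: p·3 + (1−p)·(-6) = 9p - 6
  Player II's payoff from Heads: p·(-1) + (1−p)·7 = -8p + 7
  9p - 6 = -8p + 7  ⇒  17p = 13  ⇒  p = 13/17.
In a mixed equilibrium Player I is indifferent between Tails and Heads; this condition fixes q.
  Player I's payoff from Tails: q·(-3) + (1−q)·1 = -4q + 1
  Player I's payoff from Heads: q·6 + (1−q)·(-7) = 13q - 7
  -4q + 1 = 13q - 7  ⇒  -17q = -8  ⇒  q = 8/17.

p = 13/17, q = 8/17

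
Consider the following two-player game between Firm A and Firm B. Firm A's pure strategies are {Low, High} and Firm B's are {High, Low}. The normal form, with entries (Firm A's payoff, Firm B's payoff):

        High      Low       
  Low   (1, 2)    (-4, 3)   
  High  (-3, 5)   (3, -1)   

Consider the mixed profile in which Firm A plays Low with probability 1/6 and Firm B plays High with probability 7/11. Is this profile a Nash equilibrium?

No

Given Firm A's mix p = 1/6, Firm B's payoff from High is 9/2 but from Low is -1/3. Firm B strictly prefers High, so Firm B would not mix.
So the proposed profile is not a Nash equilibrium.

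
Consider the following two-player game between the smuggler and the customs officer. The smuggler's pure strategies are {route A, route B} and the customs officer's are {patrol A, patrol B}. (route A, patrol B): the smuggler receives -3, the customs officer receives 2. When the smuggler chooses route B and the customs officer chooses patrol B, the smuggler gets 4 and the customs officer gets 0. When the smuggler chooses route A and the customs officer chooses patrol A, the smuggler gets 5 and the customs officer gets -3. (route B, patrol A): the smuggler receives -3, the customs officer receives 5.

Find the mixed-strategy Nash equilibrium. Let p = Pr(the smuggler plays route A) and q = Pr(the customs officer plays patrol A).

For the customs officer to be willing to mix, the customs officer must be indifferent between patrol A and patrol B, which pins down the smuggler's mix.
  the customs officer's payoff from patrol A: p·(-3) + (1−p)·5 = -8p + 5
  the customs officer's payoff from patrol B: p·2 + (1−p)·0 = 2p
  -8p + 5 = 2p  ⇒  -10p = -5  ⇒  p = 1/2.
In a mixed equilibrium the smuggler is indifferent between route A and route B; this condition fixes q.
  the smuggler's expected payoff from route A: q·5 + (1−q)·(-3) = 8q - 3
  the smuggler's expected payoff from route B: q·(-3) + (1−q)·4 = -7q + 4
  8q - 3 = -7q + 4  ⇒  15q = 7  ⇒  q = 7/15.

p = 1/2, q = 7/15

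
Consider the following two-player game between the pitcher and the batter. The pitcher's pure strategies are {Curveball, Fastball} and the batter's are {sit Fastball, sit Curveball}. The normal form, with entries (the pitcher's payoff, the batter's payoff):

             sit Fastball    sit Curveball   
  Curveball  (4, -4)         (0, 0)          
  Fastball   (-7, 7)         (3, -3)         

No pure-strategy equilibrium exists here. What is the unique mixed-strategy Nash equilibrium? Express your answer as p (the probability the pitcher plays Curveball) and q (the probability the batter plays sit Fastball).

Set the batter's expected payoff from sit Fastball equal to that from sit Curveball:
  the batter's payoff from sit Fastball: p·(-4) + (1−p)·7 = -11p + 7
  the batter's payoff from sit Curveball: p·0 + (1−p)·(-3) = 3p - 3
  -11p + 7 = 3p - 3  ⇒  -14p = -10  ⇒  p = 5/7.
The pitcher's indifference between Curveball and Fastball determines the batter's mixing probability q:
  the pitcher's payoff to Curveball: q·4 + (1−q)·0 = 4q
  the pitcher's payoff to Fastball: q·(-7) + (1−q)·3 = -10q + 3
  4q = -10q + 3  ⇒  14q = 3  ⇒  q = 3/14.

p = 5/7, q = 3/14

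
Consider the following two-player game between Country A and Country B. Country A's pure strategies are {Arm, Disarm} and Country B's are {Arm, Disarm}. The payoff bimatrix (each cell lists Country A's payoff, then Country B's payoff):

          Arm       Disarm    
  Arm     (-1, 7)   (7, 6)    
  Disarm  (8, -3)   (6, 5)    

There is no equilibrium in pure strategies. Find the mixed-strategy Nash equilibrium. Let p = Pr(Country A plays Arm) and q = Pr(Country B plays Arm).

p = 8/9, q = 1/10

Country A's mix must leave Country B indifferent between Arm and Disarm.
  Country B's payoff from Arm: p·7 + (1−p)·(-3) = 10p - 3
  Country B's payoff from Disarm: p·6 + (1−p)·5 = p + 5
  10p - 3 = p + 5  ⇒  9p = 8  ⇒  p = 8/9.
Set Country A's expected payoff from Arm equal to that from Disarm:
  Country A's expected payoff from Arm: q·(-1) + (1−q)·7 = -8q + 7
  Country A's expected payoff from Disarm: q·8 + (1−q)·6 = 2q + 6
  -8q + 7 = 2q + 6  ⇒  -10q = -1  ⇒  q = 1/10.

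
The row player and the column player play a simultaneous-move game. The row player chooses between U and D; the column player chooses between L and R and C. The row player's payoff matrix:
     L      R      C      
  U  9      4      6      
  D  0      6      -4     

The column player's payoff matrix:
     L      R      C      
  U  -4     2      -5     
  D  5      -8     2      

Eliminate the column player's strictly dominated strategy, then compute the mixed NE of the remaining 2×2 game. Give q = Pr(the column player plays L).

q = 2/11

The column player's strategy C is strictly dominated by L: -4 > -5 and 5 > 2. Eliminate C.
Set the row player's expected payoff from U equal to that from D:
  the row player's payoff to U: q·9 + (1−q)·4 = 5q + 4
  the row player's payoff to D: q·0 + (1−q)·6 = -6q + 6
  5q + 4 = -6q + 6  ⇒  11q = 2  ⇒  q = 2/11.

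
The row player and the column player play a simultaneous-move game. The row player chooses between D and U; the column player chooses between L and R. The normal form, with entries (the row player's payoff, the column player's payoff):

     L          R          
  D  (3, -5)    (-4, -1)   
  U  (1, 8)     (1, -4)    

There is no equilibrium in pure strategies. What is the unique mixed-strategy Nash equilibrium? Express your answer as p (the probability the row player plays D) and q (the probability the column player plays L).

Set the column player's expected payoff from L equal to that from R:
  the column player's expected payoff from L: p·(-5) + (1−p)·8 = -13p + 8
  the column player's expected payoff from R: p·(-1) + (1−p)·(-4) = 3p - 4
  -13p + 8 = 3p - 4  ⇒  -16p = -12  ⇒  p = 3/4.
The column player's mix must leave the row player indifferent between D and U.
  the row player's payoff from D: q·3 + (1−q)·(-4) = 7q - 4
  the row player's payoff from U: q·1 + (1−q)·1 = 1
  7q - 4 = 1  ⇒  7q = 5  ⇒  q = 5/7.

p = 3/4, q = 5/7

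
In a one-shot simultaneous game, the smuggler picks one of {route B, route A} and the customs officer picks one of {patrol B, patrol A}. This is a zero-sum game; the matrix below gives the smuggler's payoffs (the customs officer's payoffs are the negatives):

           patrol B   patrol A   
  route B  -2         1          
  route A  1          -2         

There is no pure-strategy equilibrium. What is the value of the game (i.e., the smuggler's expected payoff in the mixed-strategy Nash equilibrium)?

For the smuggler to be willing to mix, the smuggler must be indifferent between route B and route A, which pins down the customs officer's mix.
  the smuggler's expected payoff from route B: q·(-2) + (1−q)·1 = -3q + 1
  the smuggler's expected payoff from route A: q·1 + (1−q)·(-2) = 3q - 2
  -3q + 1 = 3q - 2  ⇒  -6q = -3  ⇒  q = 1/2.
The value is the smuggler's expected payoff against this mix (using route B): (1/2)·(-2) + (1/2)·1 = -1/2.

v = -1/2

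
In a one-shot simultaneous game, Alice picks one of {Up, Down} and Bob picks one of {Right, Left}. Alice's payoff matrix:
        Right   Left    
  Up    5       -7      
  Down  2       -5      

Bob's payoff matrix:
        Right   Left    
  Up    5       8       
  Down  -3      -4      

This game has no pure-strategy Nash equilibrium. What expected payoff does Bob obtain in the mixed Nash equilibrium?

-1

Alice's mix must leave Bob indifferent between Right and Left.
  Bob's payoff to Right: p·5 + (1−p)·(-3) = 8p - 3
  Bob's payoff to Left: p·8 + (1−p)·(-4) = 12p - 4
  8p - 3 = 12p - 4  ⇒  -4p = -1  ⇒  p = 1/4.
At equilibrium Bob is indifferent across columns, so Bob's payoff equals the payoff from Right: (1/4)·5 + (3/4)·(-3) = -1.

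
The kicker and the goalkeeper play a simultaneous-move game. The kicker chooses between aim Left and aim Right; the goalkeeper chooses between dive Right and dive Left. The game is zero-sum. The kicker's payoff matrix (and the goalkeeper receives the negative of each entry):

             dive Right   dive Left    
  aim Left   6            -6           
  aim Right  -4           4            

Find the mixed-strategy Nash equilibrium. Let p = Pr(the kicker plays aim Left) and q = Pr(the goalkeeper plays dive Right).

For the goalkeeper to be willing to mix, the goalkeeper must be indifferent between dive Right and dive Left, which pins down the kicker's mix.
  the goalkeeper's payoff to dive Right: p·(-6) + (1−p)·4 = -10p + 4
  the goalkeeper's payoff to dive Left: p·6 + (1−p)·(-4) = 10p - 4
  -10p + 4 = 10p - 4  ⇒  -20p = -8  ⇒  p = 2/5.
The kicker's indifference between aim Left and aim Right determines the goalkeeper's mixing probability q:
  the kicker's expected payoff from aim Left: q·6 + (1−q)·(-6) = 12q - 6
  the kicker's expected payoff from aim Right: q·(-4) + (1−q)·4 = -8q + 4
  12q - 6 = -8q + 4  ⇒  20q = 10  ⇒  q = 1/2.

p = 2/5, q = 1/2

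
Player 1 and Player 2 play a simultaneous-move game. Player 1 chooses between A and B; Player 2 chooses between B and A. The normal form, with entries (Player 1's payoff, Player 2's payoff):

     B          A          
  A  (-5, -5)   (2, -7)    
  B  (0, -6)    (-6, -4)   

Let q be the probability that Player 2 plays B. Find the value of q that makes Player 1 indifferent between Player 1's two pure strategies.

q = 8/13

Player 2's mix must leave Player 1 indifferent between A and B.
  Player 1's payoff from A: q·(-5) + (1−q)·2 = -7q + 2
  Player 1's payoff from B: q·0 + (1−q)·(-6) = 6q - 6
  -7q + 2 = 6q - 6  ⇒  -13q = -8  ⇒  q = 8/13.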